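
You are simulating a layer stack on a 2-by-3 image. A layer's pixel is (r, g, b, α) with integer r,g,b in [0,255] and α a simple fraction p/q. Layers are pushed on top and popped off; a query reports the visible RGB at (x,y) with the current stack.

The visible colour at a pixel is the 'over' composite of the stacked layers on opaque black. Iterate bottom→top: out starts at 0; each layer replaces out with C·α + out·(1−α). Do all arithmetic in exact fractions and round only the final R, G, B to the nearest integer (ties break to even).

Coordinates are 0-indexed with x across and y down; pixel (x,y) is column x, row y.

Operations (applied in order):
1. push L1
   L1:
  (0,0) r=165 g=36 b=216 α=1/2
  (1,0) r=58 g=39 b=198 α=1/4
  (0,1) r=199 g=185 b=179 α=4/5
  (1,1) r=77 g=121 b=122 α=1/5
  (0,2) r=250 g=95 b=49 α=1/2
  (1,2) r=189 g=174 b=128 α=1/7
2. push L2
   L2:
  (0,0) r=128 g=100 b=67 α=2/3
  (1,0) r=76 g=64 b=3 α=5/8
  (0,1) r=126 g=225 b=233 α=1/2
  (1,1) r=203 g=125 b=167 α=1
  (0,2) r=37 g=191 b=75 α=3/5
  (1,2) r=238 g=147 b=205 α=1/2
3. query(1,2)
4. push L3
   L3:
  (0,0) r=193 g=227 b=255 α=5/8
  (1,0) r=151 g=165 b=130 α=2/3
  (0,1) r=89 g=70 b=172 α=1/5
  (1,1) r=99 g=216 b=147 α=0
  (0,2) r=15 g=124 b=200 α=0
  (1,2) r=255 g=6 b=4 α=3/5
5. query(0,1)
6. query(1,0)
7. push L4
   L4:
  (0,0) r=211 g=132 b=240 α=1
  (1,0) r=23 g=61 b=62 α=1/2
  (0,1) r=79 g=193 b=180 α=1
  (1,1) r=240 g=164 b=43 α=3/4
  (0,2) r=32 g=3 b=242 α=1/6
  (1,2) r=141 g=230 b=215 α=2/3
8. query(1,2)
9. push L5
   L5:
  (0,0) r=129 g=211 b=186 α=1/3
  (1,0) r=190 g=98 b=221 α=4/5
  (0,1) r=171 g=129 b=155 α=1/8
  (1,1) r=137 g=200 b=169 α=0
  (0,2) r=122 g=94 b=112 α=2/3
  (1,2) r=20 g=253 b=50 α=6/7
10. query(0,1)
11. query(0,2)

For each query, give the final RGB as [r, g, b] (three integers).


at x=1,y=2 over L1,L2:
+L1 (α=1/7) → [27, 174/7, 128/7]
+L2 (α=1/2) → [265/2, 1203/14, 1563/14]
= [132, 86, 112]

(0,1) stack=L1,L2,L3; from [0,0,0]:
after L1 α=4/5: [796/5, 148, 716/5]
after L2 α=1/2: [713/5, 373/2, 1881/10]
after L3 α=1/5: [3297/25, 816/5, 4622/25]
→ [132, 163, 185]

query (1,0) [L1,L2,L3] — begin 0,0,0
L1 α=1/4: [29/2, 39/4, 99/2]
L2 α=5/8: [847/16, 1397/32, 327/16]
L3 α=2/3: [1893/16, 11957/96, 4487/48]
rounded: [118, 125, 93]

query (1,2) [L1,L2,L3,L4] — begin 0,0,0
after L1 α=1/7: [27, 174/7, 128/7]
after L2 α=1/2: [265/2, 1203/14, 1563/14]
after L3 α=3/5: [206, 1329/35, 1647/35]
after L4 α=2/3: [488/3, 17429/105, 16697/105]
rounded: [163, 166, 159]

at x=0,y=1 over L1,L2,L3,L4,L5:
+L1 (α=4/5) → [796/5, 148, 716/5]
+L2 (α=1/2) → [713/5, 373/2, 1881/10]
+L3 (α=1/5) → [3297/25, 816/5, 4622/25]
+L4 (α=1) → [79, 193, 180]
+L5 (α=1/8) → [181/2, 185, 1415/8]
= [90, 185, 177]

at x=0,y=2 over L1,L2,L3,L4,L5:
+L1 (α=1/2) → [125, 95/2, 49/2]
+L2 (α=3/5) → [361/5, 668/5, 274/5]
+L3 (α=0) → [361/5, 668/5, 274/5]
+L4 (α=1/6) → [131/2, 671/6, 86]
+L5 (α=2/3) → [619/6, 1799/18, 310/3]
rounded: [103, 100, 103]


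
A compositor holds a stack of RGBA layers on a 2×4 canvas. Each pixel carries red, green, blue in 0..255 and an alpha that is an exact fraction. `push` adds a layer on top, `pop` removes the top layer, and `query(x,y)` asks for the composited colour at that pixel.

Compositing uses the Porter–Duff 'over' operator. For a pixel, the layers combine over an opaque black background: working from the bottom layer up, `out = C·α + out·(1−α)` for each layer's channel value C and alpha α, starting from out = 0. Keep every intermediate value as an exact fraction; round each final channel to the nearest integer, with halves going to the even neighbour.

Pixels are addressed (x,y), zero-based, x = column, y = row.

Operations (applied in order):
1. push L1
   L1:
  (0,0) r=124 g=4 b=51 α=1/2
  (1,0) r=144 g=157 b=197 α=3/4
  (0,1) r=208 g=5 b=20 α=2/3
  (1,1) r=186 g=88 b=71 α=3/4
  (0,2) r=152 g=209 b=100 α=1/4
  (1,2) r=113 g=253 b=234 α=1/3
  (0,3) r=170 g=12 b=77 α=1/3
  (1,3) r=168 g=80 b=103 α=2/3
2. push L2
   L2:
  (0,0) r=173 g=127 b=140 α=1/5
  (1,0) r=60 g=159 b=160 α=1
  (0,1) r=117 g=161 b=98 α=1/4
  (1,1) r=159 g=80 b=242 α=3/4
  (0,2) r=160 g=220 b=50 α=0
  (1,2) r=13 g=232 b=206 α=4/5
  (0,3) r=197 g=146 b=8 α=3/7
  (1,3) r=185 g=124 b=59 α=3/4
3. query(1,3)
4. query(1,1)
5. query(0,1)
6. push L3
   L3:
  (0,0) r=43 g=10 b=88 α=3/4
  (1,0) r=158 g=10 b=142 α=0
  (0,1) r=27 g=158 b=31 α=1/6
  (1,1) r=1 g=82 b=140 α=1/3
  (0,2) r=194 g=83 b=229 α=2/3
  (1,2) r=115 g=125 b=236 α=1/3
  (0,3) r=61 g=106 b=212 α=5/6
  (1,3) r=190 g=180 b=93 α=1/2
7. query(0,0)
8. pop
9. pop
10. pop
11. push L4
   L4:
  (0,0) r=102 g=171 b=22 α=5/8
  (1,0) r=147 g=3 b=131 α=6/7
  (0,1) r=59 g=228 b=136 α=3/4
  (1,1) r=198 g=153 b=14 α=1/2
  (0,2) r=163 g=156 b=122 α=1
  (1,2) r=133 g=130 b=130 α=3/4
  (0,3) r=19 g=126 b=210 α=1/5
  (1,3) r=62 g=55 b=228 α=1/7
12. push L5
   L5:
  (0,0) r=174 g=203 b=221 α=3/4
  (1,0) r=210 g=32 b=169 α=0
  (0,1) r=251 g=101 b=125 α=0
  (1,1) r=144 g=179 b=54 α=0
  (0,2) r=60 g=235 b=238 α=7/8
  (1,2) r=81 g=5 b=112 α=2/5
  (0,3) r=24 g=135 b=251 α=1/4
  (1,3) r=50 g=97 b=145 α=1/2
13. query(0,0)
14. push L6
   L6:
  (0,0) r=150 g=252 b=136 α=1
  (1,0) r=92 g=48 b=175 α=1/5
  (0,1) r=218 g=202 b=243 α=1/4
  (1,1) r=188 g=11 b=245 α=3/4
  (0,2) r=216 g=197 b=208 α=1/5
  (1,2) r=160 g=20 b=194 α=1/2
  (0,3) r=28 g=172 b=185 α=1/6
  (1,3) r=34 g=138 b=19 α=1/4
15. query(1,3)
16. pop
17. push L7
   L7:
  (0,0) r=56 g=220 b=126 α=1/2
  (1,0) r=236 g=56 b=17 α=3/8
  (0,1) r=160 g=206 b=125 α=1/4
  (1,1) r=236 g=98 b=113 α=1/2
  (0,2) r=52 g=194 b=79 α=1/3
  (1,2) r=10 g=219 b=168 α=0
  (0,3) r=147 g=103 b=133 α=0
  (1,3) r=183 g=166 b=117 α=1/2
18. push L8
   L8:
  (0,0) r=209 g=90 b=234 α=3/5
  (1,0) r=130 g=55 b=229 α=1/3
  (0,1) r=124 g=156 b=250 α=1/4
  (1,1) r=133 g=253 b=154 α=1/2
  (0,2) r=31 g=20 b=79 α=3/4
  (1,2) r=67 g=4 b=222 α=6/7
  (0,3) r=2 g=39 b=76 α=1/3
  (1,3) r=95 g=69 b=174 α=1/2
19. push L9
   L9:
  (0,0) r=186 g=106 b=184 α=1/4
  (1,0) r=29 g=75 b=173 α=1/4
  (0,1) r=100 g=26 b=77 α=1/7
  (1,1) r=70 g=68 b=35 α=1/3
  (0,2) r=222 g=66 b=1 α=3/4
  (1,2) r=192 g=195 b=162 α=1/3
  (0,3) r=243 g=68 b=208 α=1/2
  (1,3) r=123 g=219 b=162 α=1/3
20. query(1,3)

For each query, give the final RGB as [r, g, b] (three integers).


at x=1,y=3 over L1,L2:
after L1 α=2/3: [112, 160/3, 206/3]
after L2 α=3/4: [667/4, 319/3, 737/12]
→ [167, 106, 61]

query (1,1) [L1,L2] — begin 0,0,0
L1 α=3/4: [279/2, 66, 213/4]
L2 α=3/4: [1233/8, 153/2, 3117/16]
→ [154, 76, 195]

(0,1) stack=L1,L2; from [0,0,0]:
+L1 (α=2/3) → [416/3, 10/3, 40/3]
+L2 (α=1/4) → [533/4, 171/4, 69/2]
= [133, 43, 34]

query (0,0) [L1,L2,L3] — begin 0,0,0
L1 α=1/2: [62, 2, 51/2]
L2 α=1/5: [421/5, 27, 242/5]
L3 α=3/4: [533/10, 57/4, 781/10]
→ [53, 14, 78]

query (0,0) [L4,L5] — begin 0,0,0
after L4 α=5/8: [255/4, 855/8, 55/4]
after L5 α=3/4: [2343/16, 5727/32, 2707/16]
= [146, 179, 169]

query (1,3) [L4,L5,L6] — begin 0,0,0
after L4 α=1/7: [62/7, 55/7, 228/7]
after L5 α=1/2: [206/7, 367/7, 1243/14]
after L6 α=1/4: [214/7, 2067/28, 3995/56]
rounded: [31, 74, 71]

at x=1,y=3 over L4,L5,L7,L8,L9:
after L4 α=1/7: [62/7, 55/7, 228/7]
after L5 α=1/2: [206/7, 367/7, 1243/14]
after L7 α=1/2: [1487/14, 1529/14, 2881/28]
after L8 α=1/2: [2817/28, 2495/28, 7753/56]
after L9 α=1/3: [1513/14, 5561/42, 12289/84]
→ [108, 132, 146]


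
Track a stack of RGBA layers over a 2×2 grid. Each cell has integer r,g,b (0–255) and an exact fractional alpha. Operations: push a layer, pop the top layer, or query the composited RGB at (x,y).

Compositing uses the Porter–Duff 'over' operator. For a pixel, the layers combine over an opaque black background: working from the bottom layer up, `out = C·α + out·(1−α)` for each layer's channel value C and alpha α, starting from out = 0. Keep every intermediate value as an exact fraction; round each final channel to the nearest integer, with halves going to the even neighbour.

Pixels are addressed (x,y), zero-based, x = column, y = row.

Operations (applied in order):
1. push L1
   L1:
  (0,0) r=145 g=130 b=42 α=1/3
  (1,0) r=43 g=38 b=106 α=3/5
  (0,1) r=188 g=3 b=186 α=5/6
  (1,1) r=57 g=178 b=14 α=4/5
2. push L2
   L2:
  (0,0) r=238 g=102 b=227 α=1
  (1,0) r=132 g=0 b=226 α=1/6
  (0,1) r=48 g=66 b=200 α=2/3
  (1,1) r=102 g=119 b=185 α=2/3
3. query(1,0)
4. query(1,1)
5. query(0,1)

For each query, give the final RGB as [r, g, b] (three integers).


(1,0) stack=L1,L2; from [0,0,0]:
+L1 (α=3/5) → [129/5, 114/5, 318/5]
+L2 (α=1/6) → [87/2, 19, 272/3]
rounded: [44, 19, 91]

(1,1) stack=L1,L2; from [0,0,0]:
L1 α=4/5: [228/5, 712/5, 56/5]
L2 α=2/3: [416/5, 634/5, 1906/15]
rounded: [83, 127, 127]

(0,1) stack=L1,L2; from [0,0,0]:
L1 α=5/6: [470/3, 5/2, 155]
L2 α=2/3: [758/9, 269/6, 185]
rounded: [84, 45, 185]


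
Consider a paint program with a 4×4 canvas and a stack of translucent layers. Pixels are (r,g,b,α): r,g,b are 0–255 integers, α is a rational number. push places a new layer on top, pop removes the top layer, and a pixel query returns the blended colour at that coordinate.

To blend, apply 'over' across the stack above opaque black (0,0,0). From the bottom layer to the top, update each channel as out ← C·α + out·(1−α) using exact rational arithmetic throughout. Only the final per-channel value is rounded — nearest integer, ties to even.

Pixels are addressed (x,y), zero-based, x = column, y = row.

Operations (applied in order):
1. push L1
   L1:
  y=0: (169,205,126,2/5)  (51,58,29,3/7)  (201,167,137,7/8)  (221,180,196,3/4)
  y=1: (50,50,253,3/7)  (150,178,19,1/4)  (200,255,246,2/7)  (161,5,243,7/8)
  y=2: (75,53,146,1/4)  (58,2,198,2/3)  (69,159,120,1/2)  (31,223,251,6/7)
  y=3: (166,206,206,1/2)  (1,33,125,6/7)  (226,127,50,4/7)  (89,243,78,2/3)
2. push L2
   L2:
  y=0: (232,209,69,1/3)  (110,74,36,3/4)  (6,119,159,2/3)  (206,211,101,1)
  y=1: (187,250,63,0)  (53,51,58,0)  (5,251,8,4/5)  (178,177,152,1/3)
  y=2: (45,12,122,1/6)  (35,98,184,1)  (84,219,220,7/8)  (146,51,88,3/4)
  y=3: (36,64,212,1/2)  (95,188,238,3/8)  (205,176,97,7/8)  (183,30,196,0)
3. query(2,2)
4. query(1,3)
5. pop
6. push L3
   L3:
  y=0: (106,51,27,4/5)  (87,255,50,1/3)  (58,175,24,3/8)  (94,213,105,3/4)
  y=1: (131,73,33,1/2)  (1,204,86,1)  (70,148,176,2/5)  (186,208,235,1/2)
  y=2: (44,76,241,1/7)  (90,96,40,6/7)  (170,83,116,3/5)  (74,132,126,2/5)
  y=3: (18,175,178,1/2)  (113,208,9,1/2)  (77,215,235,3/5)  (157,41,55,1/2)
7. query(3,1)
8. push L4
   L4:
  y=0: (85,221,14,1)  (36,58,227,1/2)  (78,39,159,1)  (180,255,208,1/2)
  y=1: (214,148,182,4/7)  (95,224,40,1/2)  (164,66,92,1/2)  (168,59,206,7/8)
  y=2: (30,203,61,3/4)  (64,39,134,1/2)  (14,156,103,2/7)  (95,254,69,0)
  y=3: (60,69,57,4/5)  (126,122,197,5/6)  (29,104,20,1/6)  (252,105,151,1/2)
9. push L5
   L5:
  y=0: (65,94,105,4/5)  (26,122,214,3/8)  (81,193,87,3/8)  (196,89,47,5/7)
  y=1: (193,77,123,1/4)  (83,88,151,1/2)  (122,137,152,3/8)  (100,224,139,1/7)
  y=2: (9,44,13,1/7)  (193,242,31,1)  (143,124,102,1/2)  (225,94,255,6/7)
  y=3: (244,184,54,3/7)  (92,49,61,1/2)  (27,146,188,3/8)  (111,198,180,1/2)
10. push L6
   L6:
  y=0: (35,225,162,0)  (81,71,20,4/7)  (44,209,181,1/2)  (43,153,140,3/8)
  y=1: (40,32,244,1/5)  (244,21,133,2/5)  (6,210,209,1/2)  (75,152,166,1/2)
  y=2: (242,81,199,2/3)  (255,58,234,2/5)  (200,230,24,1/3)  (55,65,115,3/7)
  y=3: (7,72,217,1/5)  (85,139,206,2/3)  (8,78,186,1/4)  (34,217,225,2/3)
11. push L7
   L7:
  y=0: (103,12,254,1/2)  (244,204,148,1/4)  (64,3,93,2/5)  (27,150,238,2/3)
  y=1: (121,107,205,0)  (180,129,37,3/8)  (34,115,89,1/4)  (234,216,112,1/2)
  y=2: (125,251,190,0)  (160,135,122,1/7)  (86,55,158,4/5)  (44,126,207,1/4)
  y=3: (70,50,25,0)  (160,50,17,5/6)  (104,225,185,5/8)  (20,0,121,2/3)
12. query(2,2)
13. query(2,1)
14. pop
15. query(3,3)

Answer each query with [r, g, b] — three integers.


query (2,2) [L1,L2] — begin 0,0,0
+L1 (α=1/2) → [69/2, 159/2, 60]
+L2 (α=7/8) → [1245/16, 3225/16, 200]
= [78, 202, 200]

at x=1,y=3 over L1,L2:
L1 α=6/7: [6/7, 198/7, 750/7]
L2 α=3/8: [2025/56, 2469/28, 2187/14]
rounded: [36, 88, 156]

at x=3,y=1 over L1,L3:
L1 α=7/8: [1127/8, 35/8, 1701/8]
L3 α=1/2: [2615/16, 1699/16, 3581/16]
rounded: [163, 106, 224]

(2,2) stack=L1,L3,L4,L5,L6,L7; from [0,0,0]:
+L1 (α=1/2) → [69/2, 159/2, 60]
+L3 (α=3/5) → [579/5, 408/5, 468/5]
+L4 (α=2/7) → [607/7, 720/7, 674/7]
+L5 (α=1/2) → [804/7, 794/7, 694/7]
+L6 (α=1/3) → [3008/21, 1066/7, 1556/21]
+L7 (α=4/5) → [10232/105, 2606/35, 14828/105]
= [97, 74, 141]

(2,1) stack=L1,L3,L4,L5,L6,L7; from [0,0,0]:
+L1 (α=2/7) → [400/7, 510/7, 492/7]
+L3 (α=2/5) → [436/7, 3602/35, 788/7]
+L4 (α=1/2) → [792/7, 2956/35, 716/7]
+L5 (α=3/8) → [3261/28, 5833/56, 1693/14]
+L6 (α=1/2) → [3429/56, 17593/112, 4619/28]
+L7 (α=1/4) → [12191/224, 65659/448, 16349/112]
→ [54, 147, 146]

at x=3,y=3 over L1,L3,L4,L5,L6:
L1 α=2/3: [178/3, 162, 52]
L3 α=1/2: [649/6, 203/2, 107/2]
L4 α=1/2: [2161/12, 413/4, 409/4]
L5 α=1/2: [3493/24, 1205/8, 1129/8]
L6 α=2/3: [5125/72, 1559/8, 4729/24]
rounded: [71, 195, 197]


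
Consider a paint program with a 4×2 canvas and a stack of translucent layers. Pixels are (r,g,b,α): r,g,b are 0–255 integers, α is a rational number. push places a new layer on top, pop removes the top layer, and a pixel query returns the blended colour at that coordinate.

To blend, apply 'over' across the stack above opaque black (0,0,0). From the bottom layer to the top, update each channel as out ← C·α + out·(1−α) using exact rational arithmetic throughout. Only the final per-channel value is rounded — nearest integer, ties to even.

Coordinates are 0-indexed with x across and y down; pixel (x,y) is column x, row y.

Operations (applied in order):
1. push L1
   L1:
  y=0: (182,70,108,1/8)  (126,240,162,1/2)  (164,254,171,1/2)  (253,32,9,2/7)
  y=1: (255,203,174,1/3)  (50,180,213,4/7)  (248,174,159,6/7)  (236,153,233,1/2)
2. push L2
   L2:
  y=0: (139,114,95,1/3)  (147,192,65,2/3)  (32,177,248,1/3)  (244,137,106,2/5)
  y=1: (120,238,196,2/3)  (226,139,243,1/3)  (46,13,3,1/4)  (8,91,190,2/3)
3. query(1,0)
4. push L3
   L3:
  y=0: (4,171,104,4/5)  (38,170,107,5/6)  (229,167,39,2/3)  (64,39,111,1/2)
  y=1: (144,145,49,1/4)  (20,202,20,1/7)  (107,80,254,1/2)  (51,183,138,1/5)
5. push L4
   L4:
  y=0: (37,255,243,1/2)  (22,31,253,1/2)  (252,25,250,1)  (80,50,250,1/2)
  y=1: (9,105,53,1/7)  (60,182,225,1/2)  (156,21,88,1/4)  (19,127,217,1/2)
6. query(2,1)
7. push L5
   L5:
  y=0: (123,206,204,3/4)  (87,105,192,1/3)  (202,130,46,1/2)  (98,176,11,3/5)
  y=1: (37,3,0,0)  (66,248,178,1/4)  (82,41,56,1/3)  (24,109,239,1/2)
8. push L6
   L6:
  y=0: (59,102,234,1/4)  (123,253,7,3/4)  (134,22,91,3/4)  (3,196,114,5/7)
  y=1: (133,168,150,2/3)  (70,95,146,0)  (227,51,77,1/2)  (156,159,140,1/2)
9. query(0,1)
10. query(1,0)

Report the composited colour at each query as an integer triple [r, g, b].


query (1,0) [L1,L2] — begin 0,0,0
+L1 (α=1/2) → [63, 120, 81]
+L2 (α=2/3) → [119, 168, 211/3]
= [119, 168, 70]

query (2,1) [L1,L2,L3,L4] — begin 0,0,0
after L1 α=6/7: [1488/7, 1044/7, 954/7]
after L2 α=1/4: [2393/14, 3223/28, 2883/28]
after L3 α=1/2: [3891/28, 5463/56, 9995/56]
after L4 α=1/4: [16041/112, 17565/224, 34913/224]
rounded: [143, 78, 156]

at x=0,y=1 over L1,L2,L3,L4,L5,L6:
+L1 (α=1/3) → [85, 203/3, 58]
+L2 (α=2/3) → [325/3, 1631/9, 150]
+L3 (α=1/4) → [469/4, 1033/6, 499/4]
+L4 (α=1/7) → [1425/14, 1138/7, 229/2]
+L5 (α=0) → [1425/14, 1138/7, 229/2]
+L6 (α=2/3) → [5149/42, 3490/21, 829/6]
rounded: [123, 166, 138]

at x=1,y=0 over L1,L2,L3,L4,L5,L6:
after L1 α=1/2: [63, 120, 81]
after L2 α=2/3: [119, 168, 211/3]
after L3 α=5/6: [103/2, 509/3, 908/9]
after L4 α=1/2: [147/4, 301/3, 3185/18]
after L5 α=1/3: [107/2, 917/9, 4913/27]
after L6 α=3/4: [845/8, 1937/9, 1370/27]
rounded: [106, 215, 51]


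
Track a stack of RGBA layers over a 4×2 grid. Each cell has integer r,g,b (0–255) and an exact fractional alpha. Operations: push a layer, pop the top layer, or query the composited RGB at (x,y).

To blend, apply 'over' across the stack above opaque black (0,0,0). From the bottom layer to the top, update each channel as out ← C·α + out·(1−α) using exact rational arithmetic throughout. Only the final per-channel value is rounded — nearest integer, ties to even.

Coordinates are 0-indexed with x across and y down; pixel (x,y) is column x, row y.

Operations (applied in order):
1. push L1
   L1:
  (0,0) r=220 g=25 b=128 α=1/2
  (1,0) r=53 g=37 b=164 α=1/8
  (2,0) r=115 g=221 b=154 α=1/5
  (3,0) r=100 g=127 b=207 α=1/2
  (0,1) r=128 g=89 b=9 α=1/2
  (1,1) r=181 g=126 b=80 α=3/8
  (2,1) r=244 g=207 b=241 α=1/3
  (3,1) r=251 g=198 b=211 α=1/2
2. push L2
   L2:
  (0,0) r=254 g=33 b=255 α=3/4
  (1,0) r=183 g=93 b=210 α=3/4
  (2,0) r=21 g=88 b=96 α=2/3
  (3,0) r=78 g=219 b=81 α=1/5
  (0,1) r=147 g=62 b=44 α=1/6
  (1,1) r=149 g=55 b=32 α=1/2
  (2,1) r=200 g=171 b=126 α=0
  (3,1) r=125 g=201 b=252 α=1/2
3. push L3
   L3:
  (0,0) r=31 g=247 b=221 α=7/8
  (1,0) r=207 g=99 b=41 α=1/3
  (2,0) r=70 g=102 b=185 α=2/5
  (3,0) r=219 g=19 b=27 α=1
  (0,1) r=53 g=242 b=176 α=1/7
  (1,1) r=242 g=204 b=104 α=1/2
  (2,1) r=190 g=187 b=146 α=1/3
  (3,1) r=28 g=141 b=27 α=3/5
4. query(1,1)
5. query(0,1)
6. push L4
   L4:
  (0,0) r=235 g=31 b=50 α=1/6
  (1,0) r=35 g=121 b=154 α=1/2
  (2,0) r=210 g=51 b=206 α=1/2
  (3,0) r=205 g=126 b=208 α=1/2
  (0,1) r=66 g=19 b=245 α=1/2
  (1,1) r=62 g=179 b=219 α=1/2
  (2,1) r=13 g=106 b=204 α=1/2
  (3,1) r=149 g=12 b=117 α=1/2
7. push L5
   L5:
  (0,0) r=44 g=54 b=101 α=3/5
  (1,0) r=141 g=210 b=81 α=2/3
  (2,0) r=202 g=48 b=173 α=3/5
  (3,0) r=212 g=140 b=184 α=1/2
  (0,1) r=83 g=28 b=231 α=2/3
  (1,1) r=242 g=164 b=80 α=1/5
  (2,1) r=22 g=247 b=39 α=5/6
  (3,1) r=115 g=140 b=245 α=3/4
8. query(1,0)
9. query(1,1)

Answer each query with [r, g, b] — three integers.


(1,1) stack=L1,L2,L3; from [0,0,0]:
+L1 (α=3/8) → [543/8, 189/4, 30]
+L2 (α=1/2) → [1735/16, 409/8, 31]
+L3 (α=1/2) → [5607/32, 2041/16, 135/2]
rounded: [175, 128, 68]

(0,1) stack=L1,L2,L3; from [0,0,0]:
L1 α=1/2: [64, 89/2, 9/2]
L2 α=1/6: [467/6, 569/12, 133/12]
L3 α=1/7: [520/7, 1053/14, 485/14]
→ [74, 75, 35]

at x=1,y=0 over L1,L2,L3,L4,L5:
L1 α=1/8: [53/8, 37/8, 41/2]
L2 α=3/4: [4445/32, 2269/32, 1301/8]
L3 α=1/3: [7757/48, 3853/48, 1465/12]
L4 α=1/2: [9437/96, 9661/96, 3313/24]
L5 α=2/3: [36509/288, 49981/288, 7201/72]
→ [127, 174, 100]

at x=1,y=1 over L1,L2,L3,L4,L5:
L1 α=3/8: [543/8, 189/4, 30]
L2 α=1/2: [1735/16, 409/8, 31]
L3 α=1/2: [5607/32, 2041/16, 135/2]
L4 α=1/2: [7591/64, 4905/32, 573/4]
L5 α=1/5: [11463/80, 6217/40, 653/5]
= [143, 155, 131]


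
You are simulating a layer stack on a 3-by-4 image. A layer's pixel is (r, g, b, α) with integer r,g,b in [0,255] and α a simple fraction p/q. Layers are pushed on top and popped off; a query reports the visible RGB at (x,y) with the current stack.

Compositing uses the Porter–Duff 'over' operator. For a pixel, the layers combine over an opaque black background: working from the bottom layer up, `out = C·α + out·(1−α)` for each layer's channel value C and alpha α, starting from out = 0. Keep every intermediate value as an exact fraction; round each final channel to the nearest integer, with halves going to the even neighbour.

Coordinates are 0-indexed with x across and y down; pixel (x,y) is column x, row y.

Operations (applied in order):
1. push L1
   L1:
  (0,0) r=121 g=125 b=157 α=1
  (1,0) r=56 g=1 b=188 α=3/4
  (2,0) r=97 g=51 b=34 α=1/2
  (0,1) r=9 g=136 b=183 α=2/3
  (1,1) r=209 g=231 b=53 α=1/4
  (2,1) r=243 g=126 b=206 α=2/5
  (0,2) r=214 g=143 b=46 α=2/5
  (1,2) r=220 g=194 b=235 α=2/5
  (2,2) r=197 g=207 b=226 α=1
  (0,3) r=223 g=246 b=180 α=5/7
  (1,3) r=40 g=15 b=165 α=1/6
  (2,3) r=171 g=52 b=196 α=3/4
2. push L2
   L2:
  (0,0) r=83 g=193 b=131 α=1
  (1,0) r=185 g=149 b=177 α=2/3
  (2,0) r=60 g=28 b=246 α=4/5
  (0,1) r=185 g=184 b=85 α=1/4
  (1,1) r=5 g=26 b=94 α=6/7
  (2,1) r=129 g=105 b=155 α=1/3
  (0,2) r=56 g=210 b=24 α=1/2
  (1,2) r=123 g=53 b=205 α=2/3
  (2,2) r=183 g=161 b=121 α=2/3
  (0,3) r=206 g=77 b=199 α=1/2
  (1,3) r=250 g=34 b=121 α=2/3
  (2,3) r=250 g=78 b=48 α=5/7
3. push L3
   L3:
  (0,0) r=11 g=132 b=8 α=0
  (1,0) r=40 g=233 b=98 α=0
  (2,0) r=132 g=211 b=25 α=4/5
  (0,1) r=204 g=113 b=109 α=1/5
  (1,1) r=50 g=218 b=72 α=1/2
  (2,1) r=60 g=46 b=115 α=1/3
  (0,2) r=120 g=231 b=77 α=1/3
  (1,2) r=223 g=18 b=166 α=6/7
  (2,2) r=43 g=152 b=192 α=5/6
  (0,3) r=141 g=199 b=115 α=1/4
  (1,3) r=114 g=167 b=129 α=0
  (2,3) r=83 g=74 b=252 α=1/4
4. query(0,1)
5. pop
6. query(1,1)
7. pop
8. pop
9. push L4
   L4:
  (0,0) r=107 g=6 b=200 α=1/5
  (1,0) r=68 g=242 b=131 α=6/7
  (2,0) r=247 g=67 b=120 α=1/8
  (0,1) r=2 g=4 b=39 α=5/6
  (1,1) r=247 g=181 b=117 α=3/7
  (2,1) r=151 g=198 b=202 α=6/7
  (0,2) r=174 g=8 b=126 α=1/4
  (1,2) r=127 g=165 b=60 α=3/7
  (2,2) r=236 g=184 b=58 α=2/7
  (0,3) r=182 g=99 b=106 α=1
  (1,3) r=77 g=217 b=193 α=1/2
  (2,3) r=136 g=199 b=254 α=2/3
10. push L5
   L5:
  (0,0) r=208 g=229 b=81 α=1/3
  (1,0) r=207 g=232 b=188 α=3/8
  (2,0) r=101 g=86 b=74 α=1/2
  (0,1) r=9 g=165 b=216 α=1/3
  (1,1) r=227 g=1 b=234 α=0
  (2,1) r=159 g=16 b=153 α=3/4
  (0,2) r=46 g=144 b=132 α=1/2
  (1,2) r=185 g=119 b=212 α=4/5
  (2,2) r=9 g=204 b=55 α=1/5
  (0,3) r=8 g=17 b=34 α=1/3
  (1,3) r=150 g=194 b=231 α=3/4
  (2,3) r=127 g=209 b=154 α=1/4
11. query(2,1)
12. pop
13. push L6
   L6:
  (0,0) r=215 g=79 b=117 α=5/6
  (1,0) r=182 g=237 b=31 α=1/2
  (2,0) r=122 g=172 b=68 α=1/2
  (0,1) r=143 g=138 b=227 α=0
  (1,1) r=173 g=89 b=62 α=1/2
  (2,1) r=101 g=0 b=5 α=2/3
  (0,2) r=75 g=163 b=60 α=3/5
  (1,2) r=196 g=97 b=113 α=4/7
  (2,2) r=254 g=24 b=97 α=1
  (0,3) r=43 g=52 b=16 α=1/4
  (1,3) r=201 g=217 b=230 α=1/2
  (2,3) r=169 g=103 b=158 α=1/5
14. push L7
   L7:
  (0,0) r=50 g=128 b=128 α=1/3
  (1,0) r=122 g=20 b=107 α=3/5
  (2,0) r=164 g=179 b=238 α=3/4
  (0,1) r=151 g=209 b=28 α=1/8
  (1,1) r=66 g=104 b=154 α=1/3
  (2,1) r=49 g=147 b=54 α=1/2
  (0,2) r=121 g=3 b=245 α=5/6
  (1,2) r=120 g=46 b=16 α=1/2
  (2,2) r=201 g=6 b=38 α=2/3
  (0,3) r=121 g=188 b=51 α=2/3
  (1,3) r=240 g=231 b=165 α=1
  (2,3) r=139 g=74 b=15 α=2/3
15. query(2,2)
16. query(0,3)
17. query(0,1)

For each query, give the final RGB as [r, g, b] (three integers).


(0,1) stack=L1,L2,L3; from [0,0,0]:
L1 α=2/3: [6, 272/3, 122]
L2 α=1/4: [203/4, 114, 451/4]
L3 α=1/5: [407/5, 569/5, 112]
= [81, 114, 112]

(1,1) stack=L1,L2; from [0,0,0]:
L1 α=1/4: [209/4, 231/4, 53/4]
L2 α=6/7: [47/4, 855/28, 2309/28]
= [12, 31, 82]

query (2,1) [L4,L5] — begin 0,0,0
L4 α=6/7: [906/7, 1188/7, 1212/7]
L5 α=3/4: [4245/28, 381/7, 4425/28]
rounded: [152, 54, 158]

at x=2,y=2 over L4,L6,L7:
+L4 (α=2/7) → [472/7, 368/7, 116/7]
+L6 (α=1) → [254, 24, 97]
+L7 (α=2/3) → [656/3, 12, 173/3]
rounded: [219, 12, 58]

(0,3) stack=L4,L6,L7; from [0,0,0]:
+L4 (α=1) → [182, 99, 106]
+L6 (α=1/4) → [589/4, 349/4, 167/2]
+L7 (α=2/3) → [519/4, 1853/12, 371/6]
= [130, 154, 62]

(0,1) stack=L4,L6,L7; from [0,0,0]:
L4 α=5/6: [5/3, 10/3, 65/2]
L6 α=0: [5/3, 10/3, 65/2]
L7 α=1/8: [61/3, 697/24, 511/16]
= [20, 29, 32]


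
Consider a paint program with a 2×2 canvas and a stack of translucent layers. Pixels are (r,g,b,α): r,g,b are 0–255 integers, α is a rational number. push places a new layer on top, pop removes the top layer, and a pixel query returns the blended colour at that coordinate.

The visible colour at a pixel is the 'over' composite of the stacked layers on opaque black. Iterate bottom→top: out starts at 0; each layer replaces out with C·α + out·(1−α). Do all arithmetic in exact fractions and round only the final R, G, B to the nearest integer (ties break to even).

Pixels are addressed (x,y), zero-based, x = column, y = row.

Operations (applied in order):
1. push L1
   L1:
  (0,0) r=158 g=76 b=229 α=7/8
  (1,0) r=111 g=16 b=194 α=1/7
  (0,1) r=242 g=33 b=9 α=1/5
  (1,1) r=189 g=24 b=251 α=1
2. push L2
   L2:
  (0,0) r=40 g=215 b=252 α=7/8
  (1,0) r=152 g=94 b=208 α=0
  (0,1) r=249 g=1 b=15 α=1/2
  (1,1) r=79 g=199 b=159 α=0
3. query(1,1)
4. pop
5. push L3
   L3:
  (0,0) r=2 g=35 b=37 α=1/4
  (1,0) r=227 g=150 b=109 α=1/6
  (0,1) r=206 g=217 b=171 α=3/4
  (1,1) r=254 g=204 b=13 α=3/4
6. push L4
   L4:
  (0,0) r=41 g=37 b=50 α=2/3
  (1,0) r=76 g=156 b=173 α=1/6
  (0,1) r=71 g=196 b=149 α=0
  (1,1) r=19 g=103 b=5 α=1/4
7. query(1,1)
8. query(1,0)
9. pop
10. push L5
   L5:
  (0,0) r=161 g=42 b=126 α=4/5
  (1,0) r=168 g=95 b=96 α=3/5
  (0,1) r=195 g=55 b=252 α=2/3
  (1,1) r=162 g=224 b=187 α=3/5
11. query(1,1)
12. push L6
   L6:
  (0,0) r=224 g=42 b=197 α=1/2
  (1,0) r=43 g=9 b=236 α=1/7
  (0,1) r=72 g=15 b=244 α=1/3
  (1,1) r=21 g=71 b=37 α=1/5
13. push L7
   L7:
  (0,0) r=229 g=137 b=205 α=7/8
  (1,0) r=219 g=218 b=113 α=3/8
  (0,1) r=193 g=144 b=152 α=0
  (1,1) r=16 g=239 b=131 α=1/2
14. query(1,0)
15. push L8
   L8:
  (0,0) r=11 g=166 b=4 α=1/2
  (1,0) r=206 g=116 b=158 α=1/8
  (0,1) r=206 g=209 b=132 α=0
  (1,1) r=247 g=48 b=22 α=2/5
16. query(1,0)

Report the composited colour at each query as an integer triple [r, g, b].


at x=1,y=1 over L1,L2:
+L1 (α=1) → [189, 24, 251]
+L2 (α=0) → [189, 24, 251]
→ [189, 24, 251]

(1,1) stack=L1,L3,L4; from [0,0,0]:
+L1 (α=1) → [189, 24, 251]
+L3 (α=3/4) → [951/4, 159, 145/2]
+L4 (α=1/4) → [2929/16, 145, 445/8]
rounded: [183, 145, 56]

(1,0) stack=L1,L3,L4; from [0,0,0]:
after L1 α=1/7: [111/7, 16/7, 194/7]
after L3 α=1/6: [1072/21, 565/21, 1733/42]
after L4 α=1/6: [3478/63, 6101/126, 15931/252]
→ [55, 48, 63]

at x=1,y=1 over L1,L3,L5:
+L1 (α=1) → [189, 24, 251]
+L3 (α=3/4) → [951/4, 159, 145/2]
+L5 (α=3/5) → [1923/10, 198, 706/5]
= [192, 198, 141]

query (1,0) [L1,L3,L5,L6,L7] — begin 0,0,0
L1 α=1/7: [111/7, 16/7, 194/7]
L3 α=1/6: [1072/21, 565/21, 1733/42]
L5 α=3/5: [12728/105, 1423/21, 7781/105]
L6 α=1/7: [26961/245, 2909/49, 23822/245]
L7 α=3/8: [29577/196, 46591/392, 40433/392]
= [151, 119, 103]

at x=1,y=0 over L1,L3,L5,L6,L7,L8:
after L1 α=1/7: [111/7, 16/7, 194/7]
after L3 α=1/6: [1072/21, 565/21, 1733/42]
after L5 α=3/5: [12728/105, 1423/21, 7781/105]
after L6 α=1/7: [26961/245, 2909/49, 23822/245]
after L7 α=3/8: [29577/196, 46591/392, 40433/392]
after L8 α=1/8: [35345/224, 53087/448, 49281/448]
→ [158, 118, 110]


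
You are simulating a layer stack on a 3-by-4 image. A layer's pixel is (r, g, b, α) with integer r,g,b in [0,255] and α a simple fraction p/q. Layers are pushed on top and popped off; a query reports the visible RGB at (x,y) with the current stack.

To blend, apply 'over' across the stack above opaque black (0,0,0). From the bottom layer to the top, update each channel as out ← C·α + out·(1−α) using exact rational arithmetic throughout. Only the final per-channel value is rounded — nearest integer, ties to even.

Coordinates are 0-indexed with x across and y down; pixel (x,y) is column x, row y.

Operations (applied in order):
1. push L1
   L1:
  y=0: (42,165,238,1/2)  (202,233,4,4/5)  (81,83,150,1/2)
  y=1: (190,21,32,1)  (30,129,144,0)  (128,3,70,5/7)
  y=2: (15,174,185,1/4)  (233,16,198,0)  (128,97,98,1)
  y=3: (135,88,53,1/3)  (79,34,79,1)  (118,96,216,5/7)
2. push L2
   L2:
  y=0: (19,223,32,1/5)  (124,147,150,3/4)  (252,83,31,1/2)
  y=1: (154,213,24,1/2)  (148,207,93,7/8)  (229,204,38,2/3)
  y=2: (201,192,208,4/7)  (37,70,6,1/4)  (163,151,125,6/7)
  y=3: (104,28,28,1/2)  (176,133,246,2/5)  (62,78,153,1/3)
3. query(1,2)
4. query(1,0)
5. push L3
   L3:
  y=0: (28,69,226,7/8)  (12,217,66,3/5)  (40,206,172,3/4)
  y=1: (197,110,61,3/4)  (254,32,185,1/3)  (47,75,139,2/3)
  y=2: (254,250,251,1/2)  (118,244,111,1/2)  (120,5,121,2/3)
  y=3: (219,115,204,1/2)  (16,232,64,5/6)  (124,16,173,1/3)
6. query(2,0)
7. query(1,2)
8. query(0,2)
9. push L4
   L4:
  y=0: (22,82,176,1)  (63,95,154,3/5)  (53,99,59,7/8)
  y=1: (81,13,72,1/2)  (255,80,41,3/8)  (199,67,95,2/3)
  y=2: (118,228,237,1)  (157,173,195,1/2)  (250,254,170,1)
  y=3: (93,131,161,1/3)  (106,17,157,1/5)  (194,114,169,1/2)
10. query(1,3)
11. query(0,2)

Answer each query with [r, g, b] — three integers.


query (1,2) [L1,L2] — begin 0,0,0
after L1 α=0: [0, 0, 0]
after L2 α=1/4: [37/4, 35/2, 3/2]
→ [9, 18, 2]

(1,0) stack=L1,L2; from [0,0,0]:
after L1 α=4/5: [808/5, 932/5, 16/5]
after L2 α=3/4: [667/5, 3137/20, 1133/10]
rounded: [133, 157, 113]

(2,0) stack=L1,L2,L3; from [0,0,0]:
+L1 (α=1/2) → [81/2, 83/2, 75]
+L2 (α=1/2) → [585/4, 249/4, 53]
+L3 (α=3/4) → [1065/16, 2721/16, 569/4]
= [67, 170, 142]

query (1,2) [L1,L2,L3] — begin 0,0,0
after L1 α=0: [0, 0, 0]
after L2 α=1/4: [37/4, 35/2, 3/2]
after L3 α=1/2: [509/8, 523/4, 225/4]
rounded: [64, 131, 56]

at x=0,y=2 over L1,L2,L3:
after L1 α=1/4: [15/4, 87/2, 185/4]
after L2 α=4/7: [3261/28, 1797/14, 3883/28]
after L3 α=1/2: [10373/56, 5297/28, 10911/56]
rounded: [185, 189, 195]

at x=1,y=3 over L1,L2,L3,L4:
L1 α=1: [79, 34, 79]
L2 α=2/5: [589/5, 368/5, 729/5]
L3 α=5/6: [989/30, 1028/5, 2329/30]
L4 α=1/5: [3568/75, 4197/25, 7013/75]
→ [48, 168, 94]

query (0,2) [L1,L2,L3,L4] — begin 0,0,0
L1 α=1/4: [15/4, 87/2, 185/4]
L2 α=4/7: [3261/28, 1797/14, 3883/28]
L3 α=1/2: [10373/56, 5297/28, 10911/56]
L4 α=1: [118, 228, 237]
= [118, 228, 237]


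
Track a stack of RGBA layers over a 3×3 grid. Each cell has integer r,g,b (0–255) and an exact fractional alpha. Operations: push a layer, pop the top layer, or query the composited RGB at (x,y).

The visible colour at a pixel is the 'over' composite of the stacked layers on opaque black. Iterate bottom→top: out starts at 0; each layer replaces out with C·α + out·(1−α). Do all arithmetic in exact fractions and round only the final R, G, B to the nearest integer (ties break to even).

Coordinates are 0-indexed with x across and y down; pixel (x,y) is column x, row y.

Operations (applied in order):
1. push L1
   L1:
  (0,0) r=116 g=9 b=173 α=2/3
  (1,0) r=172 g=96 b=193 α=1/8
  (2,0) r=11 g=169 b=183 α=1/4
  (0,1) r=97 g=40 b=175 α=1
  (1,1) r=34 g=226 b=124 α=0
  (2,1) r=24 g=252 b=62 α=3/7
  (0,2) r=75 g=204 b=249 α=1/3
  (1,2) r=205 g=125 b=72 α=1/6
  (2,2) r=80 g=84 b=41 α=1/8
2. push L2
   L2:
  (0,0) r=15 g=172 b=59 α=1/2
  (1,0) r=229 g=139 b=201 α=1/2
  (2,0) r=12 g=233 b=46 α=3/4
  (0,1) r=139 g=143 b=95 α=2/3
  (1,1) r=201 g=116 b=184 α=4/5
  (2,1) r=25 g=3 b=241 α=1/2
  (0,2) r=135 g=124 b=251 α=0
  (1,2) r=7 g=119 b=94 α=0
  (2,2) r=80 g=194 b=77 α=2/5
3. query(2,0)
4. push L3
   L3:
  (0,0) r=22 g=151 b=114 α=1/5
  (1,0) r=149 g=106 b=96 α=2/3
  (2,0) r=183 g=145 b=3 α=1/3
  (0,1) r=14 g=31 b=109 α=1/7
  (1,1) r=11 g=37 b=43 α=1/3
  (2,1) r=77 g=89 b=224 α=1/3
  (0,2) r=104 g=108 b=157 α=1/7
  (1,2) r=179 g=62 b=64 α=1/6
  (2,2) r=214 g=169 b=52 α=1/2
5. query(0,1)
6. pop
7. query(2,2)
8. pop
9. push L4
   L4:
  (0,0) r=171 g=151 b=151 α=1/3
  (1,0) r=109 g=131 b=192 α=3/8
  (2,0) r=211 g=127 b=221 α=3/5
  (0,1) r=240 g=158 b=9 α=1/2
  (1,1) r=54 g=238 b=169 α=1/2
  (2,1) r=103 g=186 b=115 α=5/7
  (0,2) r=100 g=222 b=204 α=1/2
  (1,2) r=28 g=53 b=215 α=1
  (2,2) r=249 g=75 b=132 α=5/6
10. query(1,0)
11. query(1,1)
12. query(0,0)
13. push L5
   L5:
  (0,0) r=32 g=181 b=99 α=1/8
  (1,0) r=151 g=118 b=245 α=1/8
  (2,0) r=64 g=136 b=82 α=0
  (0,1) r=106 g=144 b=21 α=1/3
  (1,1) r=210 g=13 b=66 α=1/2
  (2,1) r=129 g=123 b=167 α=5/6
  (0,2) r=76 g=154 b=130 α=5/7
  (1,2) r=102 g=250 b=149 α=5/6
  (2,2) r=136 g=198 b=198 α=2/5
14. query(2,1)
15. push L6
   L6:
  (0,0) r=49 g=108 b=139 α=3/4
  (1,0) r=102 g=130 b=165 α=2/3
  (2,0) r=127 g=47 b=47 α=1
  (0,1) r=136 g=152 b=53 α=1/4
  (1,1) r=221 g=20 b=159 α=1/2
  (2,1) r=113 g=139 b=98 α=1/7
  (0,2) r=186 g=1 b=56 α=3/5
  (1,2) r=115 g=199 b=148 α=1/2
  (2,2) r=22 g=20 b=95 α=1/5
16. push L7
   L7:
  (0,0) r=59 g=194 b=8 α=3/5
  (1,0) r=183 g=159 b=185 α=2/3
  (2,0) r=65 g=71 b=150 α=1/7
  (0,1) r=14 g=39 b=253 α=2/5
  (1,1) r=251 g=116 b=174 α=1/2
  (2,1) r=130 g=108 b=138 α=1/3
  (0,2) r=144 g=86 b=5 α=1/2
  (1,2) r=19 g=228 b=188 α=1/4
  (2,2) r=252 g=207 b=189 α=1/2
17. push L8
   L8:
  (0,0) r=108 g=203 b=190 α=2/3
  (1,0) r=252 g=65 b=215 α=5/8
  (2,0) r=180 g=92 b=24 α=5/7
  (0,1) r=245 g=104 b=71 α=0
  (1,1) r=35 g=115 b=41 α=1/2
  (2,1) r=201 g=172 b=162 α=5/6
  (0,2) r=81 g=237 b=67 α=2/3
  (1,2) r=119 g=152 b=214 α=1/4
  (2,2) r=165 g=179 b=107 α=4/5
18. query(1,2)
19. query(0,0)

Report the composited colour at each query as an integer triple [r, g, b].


query (2,0) [L1,L2] — begin 0,0,0
L1 α=1/4: [11/4, 169/4, 183/4]
L2 α=3/4: [155/16, 2965/16, 735/16]
= [10, 185, 46]

at x=0,y=1 over L1,L2,L3:
L1 α=1: [97, 40, 175]
L2 α=2/3: [125, 326/3, 365/3]
L3 α=1/7: [764/7, 683/7, 839/7]
rounded: [109, 98, 120]

(2,2) stack=L1,L2; from [0,0,0]:
L1 α=1/8: [10, 21/2, 41/8]
L2 α=2/5: [38, 839/10, 271/8]
rounded: [38, 84, 34]

at x=1,y=0 over L1,L4:
+L1 (α=1/8) → [43/2, 12, 193/8]
+L4 (α=3/8) → [869/16, 453/8, 5573/64]
= [54, 57, 87]

at x=1,y=1 over L1,L4:
+L1 (α=0) → [0, 0, 0]
+L4 (α=1/2) → [27, 119, 169/2]
rounded: [27, 119, 84]

query (0,0) [L1,L4] — begin 0,0,0
L1 α=2/3: [232/3, 6, 346/3]
L4 α=1/3: [977/9, 163/3, 1145/9]
→ [109, 54, 127]

query (2,1) [L1,L4,L5] — begin 0,0,0
L1 α=3/7: [72/7, 108, 186/7]
L4 α=5/7: [3749/49, 1146/7, 4397/49]
L5 α=5/6: [17677/147, 1817/14, 7552/49]
rounded: [120, 130, 154]

at x=1,y=2 over L1,L4,L5,L6,L7,L8:
after L1 α=1/6: [205/6, 125/6, 12]
after L4 α=1: [28, 53, 215]
after L5 α=5/6: [269/3, 1303/6, 160]
after L6 α=1/2: [307/3, 2497/12, 154]
after L7 α=1/4: [163/2, 3409/16, 325/2]
after L8 α=1/4: [727/8, 12659/64, 1403/8]
→ [91, 198, 175]

query (0,0) [L1,L4,L5,L6,L7,L8] — begin 0,0,0
after L1 α=2/3: [232/3, 6, 346/3]
after L4 α=1/3: [977/9, 163/3, 1145/9]
after L5 α=1/8: [7127/72, 421/6, 4453/36]
after L6 α=3/4: [17711/288, 2365/24, 19465/144]
after L7 α=3/5: [43199/720, 9349/60, 21193/360]
after L8 α=2/3: [198719/2160, 33709/180, 157993/1080]
rounded: [92, 187, 146]


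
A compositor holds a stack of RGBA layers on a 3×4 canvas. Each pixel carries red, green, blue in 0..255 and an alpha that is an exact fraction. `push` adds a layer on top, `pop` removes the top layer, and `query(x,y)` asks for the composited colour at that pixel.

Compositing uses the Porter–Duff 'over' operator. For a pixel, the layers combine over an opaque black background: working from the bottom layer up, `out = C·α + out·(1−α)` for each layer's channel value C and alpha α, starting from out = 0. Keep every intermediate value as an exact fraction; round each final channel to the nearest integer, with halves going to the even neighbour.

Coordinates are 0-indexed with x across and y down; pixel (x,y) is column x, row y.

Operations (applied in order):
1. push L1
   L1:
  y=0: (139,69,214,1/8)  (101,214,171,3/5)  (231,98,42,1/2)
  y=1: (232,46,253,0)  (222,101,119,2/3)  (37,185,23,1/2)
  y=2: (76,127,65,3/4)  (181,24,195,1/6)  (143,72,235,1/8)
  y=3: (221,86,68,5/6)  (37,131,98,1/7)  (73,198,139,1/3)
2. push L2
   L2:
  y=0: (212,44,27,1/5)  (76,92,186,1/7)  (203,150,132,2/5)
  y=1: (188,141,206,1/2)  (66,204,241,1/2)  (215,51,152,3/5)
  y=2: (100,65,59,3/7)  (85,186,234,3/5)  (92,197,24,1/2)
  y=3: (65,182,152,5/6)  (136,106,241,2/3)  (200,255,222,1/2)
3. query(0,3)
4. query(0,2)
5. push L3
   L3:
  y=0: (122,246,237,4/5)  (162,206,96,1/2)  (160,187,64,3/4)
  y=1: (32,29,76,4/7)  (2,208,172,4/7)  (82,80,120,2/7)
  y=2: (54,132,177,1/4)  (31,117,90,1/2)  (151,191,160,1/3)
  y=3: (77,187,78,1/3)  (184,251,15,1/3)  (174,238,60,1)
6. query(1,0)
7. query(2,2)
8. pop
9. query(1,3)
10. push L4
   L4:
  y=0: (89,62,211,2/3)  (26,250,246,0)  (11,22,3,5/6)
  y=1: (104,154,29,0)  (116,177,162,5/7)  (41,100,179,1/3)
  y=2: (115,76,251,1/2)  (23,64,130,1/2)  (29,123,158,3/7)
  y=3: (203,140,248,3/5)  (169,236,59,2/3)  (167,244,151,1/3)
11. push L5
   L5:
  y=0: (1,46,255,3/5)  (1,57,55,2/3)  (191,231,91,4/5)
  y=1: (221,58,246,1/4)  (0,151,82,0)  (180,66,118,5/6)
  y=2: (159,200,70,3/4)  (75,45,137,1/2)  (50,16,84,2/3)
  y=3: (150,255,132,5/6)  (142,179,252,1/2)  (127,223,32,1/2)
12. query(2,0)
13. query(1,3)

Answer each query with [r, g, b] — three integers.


at x=0,y=3 over L1,L2:
+L1 (α=5/6) → [1105/6, 215/3, 170/3]
+L2 (α=5/6) → [3055/36, 2945/18, 1225/9]
→ [85, 164, 136]

(0,2) stack=L1,L2; from [0,0,0]:
+L1 (α=3/4) → [57, 381/4, 195/4]
+L2 (α=3/7) → [528/7, 576/7, 372/7]
→ [75, 82, 53]

(1,0) stack=L1,L2,L3; from [0,0,0]:
L1 α=3/5: [303/5, 642/5, 513/5]
L2 α=1/7: [314/5, 616/5, 4008/35]
L3 α=1/2: [562/5, 823/5, 3684/35]
rounded: [112, 165, 105]

query (2,2) [L1,L2,L3] — begin 0,0,0
L1 α=1/8: [143/8, 9, 235/8]
L2 α=1/2: [879/16, 103, 427/16]
L3 α=1/3: [2087/24, 397/3, 569/8]
rounded: [87, 132, 71]

(1,3) stack=L1,L2; from [0,0,0]:
after L1 α=1/7: [37/7, 131/7, 14]
after L2 α=2/3: [647/7, 1615/21, 496/3]
→ [92, 77, 165]

at x=2,y=0 over L1,L2,L4,L5:
+L1 (α=1/2) → [231/2, 49, 21]
+L2 (α=2/5) → [301/2, 447/5, 327/5]
+L4 (α=5/6) → [137/4, 997/30, 67/5]
+L5 (α=4/5) → [3193/20, 28717/150, 1887/25]
= [160, 191, 75]

query (1,3) [L1,L2,L4,L5] — begin 0,0,0
L1 α=1/7: [37/7, 131/7, 14]
L2 α=2/3: [647/7, 1615/21, 496/3]
L4 α=2/3: [3013/21, 11527/63, 850/9]
L5 α=1/2: [5995/42, 11402/63, 1559/9]
= [143, 181, 173]


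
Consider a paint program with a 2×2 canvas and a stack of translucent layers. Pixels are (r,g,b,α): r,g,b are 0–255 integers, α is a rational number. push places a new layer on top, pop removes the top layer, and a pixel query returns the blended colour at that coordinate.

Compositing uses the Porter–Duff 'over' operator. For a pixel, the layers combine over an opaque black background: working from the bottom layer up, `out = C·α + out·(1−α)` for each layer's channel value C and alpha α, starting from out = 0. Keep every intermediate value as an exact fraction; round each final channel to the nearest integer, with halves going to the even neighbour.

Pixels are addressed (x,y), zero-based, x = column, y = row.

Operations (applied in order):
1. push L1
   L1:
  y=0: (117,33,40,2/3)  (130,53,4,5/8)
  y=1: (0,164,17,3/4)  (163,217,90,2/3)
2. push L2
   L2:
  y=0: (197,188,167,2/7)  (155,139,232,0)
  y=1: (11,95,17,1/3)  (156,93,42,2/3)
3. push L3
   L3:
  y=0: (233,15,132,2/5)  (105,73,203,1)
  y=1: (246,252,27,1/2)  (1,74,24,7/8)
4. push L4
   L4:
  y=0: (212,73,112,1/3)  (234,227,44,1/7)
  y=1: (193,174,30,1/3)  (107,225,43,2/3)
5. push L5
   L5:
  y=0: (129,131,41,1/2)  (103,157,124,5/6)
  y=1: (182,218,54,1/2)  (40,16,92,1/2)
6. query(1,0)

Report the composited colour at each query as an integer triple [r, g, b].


(1,0) stack=L1,L2,L3,L4,L5; from [0,0,0]:
after L1 α=5/8: [325/4, 265/8, 5/2]
after L2 α=0: [325/4, 265/8, 5/2]
after L3 α=1: [105, 73, 203]
after L4 α=1/7: [864/7, 95, 1262/7]
after L5 α=5/6: [4469/42, 440/3, 2801/21]
= [106, 147, 133]


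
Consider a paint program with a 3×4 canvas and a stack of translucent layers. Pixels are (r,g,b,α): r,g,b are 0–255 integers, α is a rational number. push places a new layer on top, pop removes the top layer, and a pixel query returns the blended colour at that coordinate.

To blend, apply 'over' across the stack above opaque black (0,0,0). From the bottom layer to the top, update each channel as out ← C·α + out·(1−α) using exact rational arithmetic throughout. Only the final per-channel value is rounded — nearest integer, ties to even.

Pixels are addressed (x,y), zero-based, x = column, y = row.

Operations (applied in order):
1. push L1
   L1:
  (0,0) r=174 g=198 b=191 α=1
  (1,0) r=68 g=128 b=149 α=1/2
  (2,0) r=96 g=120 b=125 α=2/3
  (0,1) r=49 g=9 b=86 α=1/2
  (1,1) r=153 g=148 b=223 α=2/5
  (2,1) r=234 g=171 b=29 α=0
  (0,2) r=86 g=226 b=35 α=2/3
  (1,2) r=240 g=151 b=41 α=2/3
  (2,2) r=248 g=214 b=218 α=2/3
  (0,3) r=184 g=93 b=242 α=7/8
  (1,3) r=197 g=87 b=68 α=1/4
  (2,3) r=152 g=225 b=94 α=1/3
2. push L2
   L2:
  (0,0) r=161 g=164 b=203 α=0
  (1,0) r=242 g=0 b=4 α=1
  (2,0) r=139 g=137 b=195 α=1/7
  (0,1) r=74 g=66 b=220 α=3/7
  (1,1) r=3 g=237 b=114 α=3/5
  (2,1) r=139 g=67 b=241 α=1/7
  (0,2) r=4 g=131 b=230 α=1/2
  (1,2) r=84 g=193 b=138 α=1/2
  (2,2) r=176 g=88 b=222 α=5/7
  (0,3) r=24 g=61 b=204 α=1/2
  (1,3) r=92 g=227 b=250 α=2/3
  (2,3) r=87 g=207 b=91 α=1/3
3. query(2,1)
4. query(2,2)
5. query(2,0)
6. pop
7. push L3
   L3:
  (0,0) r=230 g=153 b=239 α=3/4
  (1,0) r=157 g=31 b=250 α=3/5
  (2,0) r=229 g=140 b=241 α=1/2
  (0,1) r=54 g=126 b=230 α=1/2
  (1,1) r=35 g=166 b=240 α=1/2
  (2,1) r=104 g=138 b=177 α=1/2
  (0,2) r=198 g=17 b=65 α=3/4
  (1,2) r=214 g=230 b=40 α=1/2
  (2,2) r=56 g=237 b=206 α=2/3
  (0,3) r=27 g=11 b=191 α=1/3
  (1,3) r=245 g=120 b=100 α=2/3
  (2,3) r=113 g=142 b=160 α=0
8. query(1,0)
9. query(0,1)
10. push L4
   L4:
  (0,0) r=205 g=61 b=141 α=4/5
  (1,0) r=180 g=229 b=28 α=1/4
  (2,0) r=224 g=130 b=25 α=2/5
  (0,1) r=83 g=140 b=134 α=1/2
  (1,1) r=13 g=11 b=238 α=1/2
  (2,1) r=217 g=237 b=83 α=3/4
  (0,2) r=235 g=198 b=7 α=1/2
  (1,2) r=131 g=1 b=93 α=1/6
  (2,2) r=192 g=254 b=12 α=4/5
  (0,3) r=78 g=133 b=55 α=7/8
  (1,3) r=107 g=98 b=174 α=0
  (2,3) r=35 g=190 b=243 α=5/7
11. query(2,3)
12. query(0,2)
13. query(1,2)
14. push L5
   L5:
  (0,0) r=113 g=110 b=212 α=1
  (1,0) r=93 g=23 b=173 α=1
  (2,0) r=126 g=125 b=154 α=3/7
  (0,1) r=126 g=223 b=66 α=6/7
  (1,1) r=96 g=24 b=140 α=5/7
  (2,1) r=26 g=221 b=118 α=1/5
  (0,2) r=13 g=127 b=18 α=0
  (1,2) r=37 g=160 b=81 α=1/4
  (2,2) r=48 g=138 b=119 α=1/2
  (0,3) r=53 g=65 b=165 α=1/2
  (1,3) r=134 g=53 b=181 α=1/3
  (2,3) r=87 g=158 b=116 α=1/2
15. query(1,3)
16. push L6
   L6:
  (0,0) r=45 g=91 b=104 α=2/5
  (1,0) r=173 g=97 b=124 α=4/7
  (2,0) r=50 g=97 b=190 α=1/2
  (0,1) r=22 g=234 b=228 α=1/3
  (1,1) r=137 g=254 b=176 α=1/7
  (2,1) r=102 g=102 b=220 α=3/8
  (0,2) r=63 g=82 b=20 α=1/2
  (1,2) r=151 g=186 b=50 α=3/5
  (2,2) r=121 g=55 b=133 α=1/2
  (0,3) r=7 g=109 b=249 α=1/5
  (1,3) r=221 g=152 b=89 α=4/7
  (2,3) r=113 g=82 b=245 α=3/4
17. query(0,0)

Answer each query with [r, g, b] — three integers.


(2,1) stack=L1,L2; from [0,0,0]:
+L1 (α=0) → [0, 0, 0]
+L2 (α=1/7) → [139/7, 67/7, 241/7]
→ [20, 10, 34]

query (2,2) [L1,L2] — begin 0,0,0
+L1 (α=2/3) → [496/3, 428/3, 436/3]
+L2 (α=5/7) → [3632/21, 2176/21, 4202/21]
rounded: [173, 104, 200]

query (2,0) [L1,L2] — begin 0,0,0
after L1 α=2/3: [64, 80, 250/3]
after L2 α=1/7: [523/7, 617/7, 695/7]
= [75, 88, 99]

(1,0) stack=L1,L3; from [0,0,0]:
L1 α=1/2: [34, 64, 149/2]
L3 α=3/5: [539/5, 221/5, 899/5]
= [108, 44, 180]

(0,1) stack=L1,L3; from [0,0,0]:
+L1 (α=1/2) → [49/2, 9/2, 43]
+L3 (α=1/2) → [157/4, 261/4, 273/2]
rounded: [39, 65, 136]

query (2,3) [L1,L3,L4] — begin 0,0,0
after L1 α=1/3: [152/3, 75, 94/3]
after L3 α=0: [152/3, 75, 94/3]
after L4 α=5/7: [829/21, 1100/7, 3833/21]
rounded: [39, 157, 183]

query (0,2) [L1,L3,L4] — begin 0,0,0
after L1 α=2/3: [172/3, 452/3, 70/3]
after L3 α=3/4: [977/6, 605/12, 655/12]
after L4 α=1/2: [2387/12, 2981/24, 739/24]
= [199, 124, 31]

(1,2) stack=L1,L3,L4; from [0,0,0]:
after L1 α=2/3: [160, 302/3, 82/3]
after L3 α=1/2: [187, 496/3, 101/3]
after L4 α=1/6: [533/3, 2483/18, 392/9]
→ [178, 138, 44]

query (1,3) [L1,L3,L4,L5] — begin 0,0,0
after L1 α=1/4: [197/4, 87/4, 17]
after L3 α=2/3: [719/4, 349/4, 217/3]
after L4 α=0: [719/4, 349/4, 217/3]
after L5 α=1/3: [329/2, 455/6, 977/9]
rounded: [164, 76, 109]

query (0,0) [L1,L3,L4,L5,L6] — begin 0,0,0
+L1 (α=1) → [174, 198, 191]
+L3 (α=3/4) → [216, 657/4, 227]
+L4 (α=4/5) → [1036/5, 1633/20, 791/5]
+L5 (α=1) → [113, 110, 212]
+L6 (α=2/5) → [429/5, 512/5, 844/5]
rounded: [86, 102, 169]
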